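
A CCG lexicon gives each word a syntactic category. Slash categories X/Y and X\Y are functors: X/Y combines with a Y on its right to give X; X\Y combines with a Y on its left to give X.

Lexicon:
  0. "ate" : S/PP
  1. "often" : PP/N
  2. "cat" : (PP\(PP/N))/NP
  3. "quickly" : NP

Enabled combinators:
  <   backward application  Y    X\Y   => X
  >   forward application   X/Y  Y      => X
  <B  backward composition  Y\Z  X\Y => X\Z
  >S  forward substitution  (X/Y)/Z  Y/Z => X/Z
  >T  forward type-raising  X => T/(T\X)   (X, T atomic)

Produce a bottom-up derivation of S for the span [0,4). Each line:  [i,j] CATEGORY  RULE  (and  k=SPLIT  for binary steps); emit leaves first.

[0,4] S   >
  [0,1] "ate" : S/PP
  [1,4] PP   <
    [1,2] "often" : PP/N
    [2,4] PP\(PP/N)   >
      [2,3] "cat" : (PP\(PP/N))/NP
      [3,4] "quickly" : NP

[0,1] S/PP  lex  "ate"
[1,2] PP/N  lex  "often"
[2,3] (PP\(PP/N))/NP  lex  "cat"
[3,4] NP  lex  "quickly"
[2,4] PP\(PP/N)  >  k=3
[1,4] PP  <  k=2
[0,4] S  >  k=1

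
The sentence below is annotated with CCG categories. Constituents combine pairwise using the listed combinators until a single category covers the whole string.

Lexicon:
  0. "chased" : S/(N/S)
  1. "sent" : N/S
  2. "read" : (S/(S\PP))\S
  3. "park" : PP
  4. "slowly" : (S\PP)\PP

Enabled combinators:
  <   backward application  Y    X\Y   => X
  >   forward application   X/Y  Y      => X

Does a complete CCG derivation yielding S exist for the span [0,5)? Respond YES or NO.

[0,5] S   >
  [0,3] S/(S\PP)   <
    [0,2] S   >
      [0,1] "chased" : S/(N/S)
      [1,2] "sent" : N/S
    [2,3] "read" : (S/(S\PP))\S
  [3,5] S\PP   <
    [3,4] "park" : PP
    [4,5] "slowly" : (S\PP)\PP

YES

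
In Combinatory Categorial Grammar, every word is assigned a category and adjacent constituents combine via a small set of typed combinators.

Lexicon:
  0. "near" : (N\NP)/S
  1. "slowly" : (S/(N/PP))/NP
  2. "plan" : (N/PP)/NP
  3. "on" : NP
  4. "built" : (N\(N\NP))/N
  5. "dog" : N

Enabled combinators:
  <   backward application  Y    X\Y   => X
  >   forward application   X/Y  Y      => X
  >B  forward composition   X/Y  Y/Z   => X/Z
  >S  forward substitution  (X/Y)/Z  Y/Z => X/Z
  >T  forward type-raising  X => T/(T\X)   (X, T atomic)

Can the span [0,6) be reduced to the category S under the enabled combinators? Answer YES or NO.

NO

(N\NP)/S (S/(N/PP))/NP (N/PP)/NP NP (N\(N\NP))/N N
CKY chart[0,6] = {N, N/(N\N), NP/(NP\N), PP/(PP\N), S/(S\N)}; S ∉ chart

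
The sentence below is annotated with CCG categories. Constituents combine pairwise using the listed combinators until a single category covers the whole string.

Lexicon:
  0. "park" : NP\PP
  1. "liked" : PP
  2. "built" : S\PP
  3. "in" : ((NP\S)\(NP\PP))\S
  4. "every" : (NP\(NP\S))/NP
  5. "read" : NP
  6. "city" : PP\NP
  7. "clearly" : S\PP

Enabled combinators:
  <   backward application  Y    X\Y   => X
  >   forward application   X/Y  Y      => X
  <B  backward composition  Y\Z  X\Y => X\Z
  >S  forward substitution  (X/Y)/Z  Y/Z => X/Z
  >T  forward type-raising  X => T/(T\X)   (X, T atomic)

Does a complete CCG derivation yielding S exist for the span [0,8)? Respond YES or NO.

YES

[0,8] S   <
  [0,6] NP   <
    [0,4] NP\S   <
      [0,1] "park" : NP\PP
      [1,4] (NP\S)\(NP\PP)   <
        [1,3] S   >
          [1,2] S/(S\PP)   >T
            [1,2] "liked" : PP
          [2,3] "built" : S\PP
        [3,4] "in" : ((NP\S)\(NP\PP))\S
    [4,6] NP\(NP\S)   >
      [4,5] "every" : (NP\(NP\S))/NP
      [5,6] "read" : NP
  [6,8] S\NP   <B
    [6,7] "city" : PP\NP
    [7,8] "clearly" : S\PP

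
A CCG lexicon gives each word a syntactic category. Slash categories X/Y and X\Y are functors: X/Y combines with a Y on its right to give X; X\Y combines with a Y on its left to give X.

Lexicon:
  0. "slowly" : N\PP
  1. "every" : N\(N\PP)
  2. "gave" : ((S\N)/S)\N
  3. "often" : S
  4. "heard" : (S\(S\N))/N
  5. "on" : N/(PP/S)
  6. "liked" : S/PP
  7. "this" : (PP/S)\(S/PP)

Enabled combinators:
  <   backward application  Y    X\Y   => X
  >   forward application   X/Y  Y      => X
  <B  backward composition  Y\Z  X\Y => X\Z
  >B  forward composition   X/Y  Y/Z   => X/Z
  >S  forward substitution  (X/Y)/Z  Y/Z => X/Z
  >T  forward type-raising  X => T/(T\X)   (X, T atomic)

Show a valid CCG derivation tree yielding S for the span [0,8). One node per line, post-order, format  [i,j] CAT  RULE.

[0,1] N\PP  lex  "slowly"
[1,2] N\(N\PP)  lex  "every"
[0,2] N  <  k=1
[2,3] ((S\N)/S)\N  lex  "gave"
[0,3] (S\N)/S  <  k=2
[3,4] S  lex  "often"
[0,4] S\N  >  k=3
[4,5] (S\(S\N))/N  lex  "heard"
[5,6] N/(PP/S)  lex  "on"
[6,7] S/PP  lex  "liked"
[7,8] (PP/S)\(S/PP)  lex  "this"
[6,8] PP/S  <  k=7
[5,8] N  >  k=6
[4,8] S\(S\N)  >  k=5
[0,8] S  <  k=4

[0,8] S   <
  [0,4] S\N   >
    [0,3] (S\N)/S   <
      [0,2] N   <
        [0,1] "slowly" : N\PP
        [1,2] "every" : N\(N\PP)
      [2,3] "gave" : ((S\N)/S)\N
    [3,4] "often" : S
  [4,8] S\(S\N)   >
    [4,5] "heard" : (S\(S\N))/N
    [5,8] N   >
      [5,6] "on" : N/(PP/S)
      [6,8] PP/S   <
        [6,7] "liked" : S/PP
        [7,8] "this" : (PP/S)\(S/PP)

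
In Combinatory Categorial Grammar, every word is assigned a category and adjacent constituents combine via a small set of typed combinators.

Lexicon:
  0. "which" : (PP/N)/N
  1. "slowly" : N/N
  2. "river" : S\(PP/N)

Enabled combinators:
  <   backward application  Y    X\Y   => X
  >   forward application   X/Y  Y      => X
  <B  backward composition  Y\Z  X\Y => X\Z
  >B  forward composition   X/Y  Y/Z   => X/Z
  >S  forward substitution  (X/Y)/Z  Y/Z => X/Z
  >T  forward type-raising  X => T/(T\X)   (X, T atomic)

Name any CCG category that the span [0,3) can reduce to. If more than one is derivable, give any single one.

S

[0,3] S   <
  [0,2] PP/N   >S
    [0,1] "which" : (PP/N)/N
    [1,2] "slowly" : N/N
  [2,3] "river" : S\(PP/N)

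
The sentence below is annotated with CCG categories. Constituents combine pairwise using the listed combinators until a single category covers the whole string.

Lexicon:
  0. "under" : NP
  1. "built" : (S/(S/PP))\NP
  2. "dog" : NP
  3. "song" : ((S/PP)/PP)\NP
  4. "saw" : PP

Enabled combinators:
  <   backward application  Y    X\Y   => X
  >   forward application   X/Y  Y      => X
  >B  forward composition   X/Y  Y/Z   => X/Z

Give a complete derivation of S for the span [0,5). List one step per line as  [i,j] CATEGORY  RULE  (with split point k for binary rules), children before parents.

[0,1] NP  lex  "under"
[1,2] (S/(S/PP))\NP  lex  "built"
[0,2] S/(S/PP)  <  k=1
[2,3] NP  lex  "dog"
[3,4] ((S/PP)/PP)\NP  lex  "song"
[2,4] (S/PP)/PP  <  k=3
[4,5] PP  lex  "saw"
[2,5] S/PP  >  k=4
[0,5] S  >  k=2

[0,5] S   >
  [0,2] S/(S/PP)   <
    [0,1] "under" : NP
    [1,2] "built" : (S/(S/PP))\NP
  [2,5] S/PP   >
    [2,4] (S/PP)/PP   <
      [2,3] "dog" : NP
      [3,4] "song" : ((S/PP)/PP)\NP
    [4,5] "saw" : PP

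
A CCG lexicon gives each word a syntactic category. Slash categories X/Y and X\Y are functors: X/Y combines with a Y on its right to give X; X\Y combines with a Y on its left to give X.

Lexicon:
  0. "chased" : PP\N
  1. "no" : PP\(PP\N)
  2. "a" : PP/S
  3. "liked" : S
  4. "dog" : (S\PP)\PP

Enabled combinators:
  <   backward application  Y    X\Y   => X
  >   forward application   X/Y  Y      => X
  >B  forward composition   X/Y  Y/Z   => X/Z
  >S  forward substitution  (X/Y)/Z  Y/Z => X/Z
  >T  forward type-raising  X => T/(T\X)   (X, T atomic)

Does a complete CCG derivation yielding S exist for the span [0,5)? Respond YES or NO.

YES

[0,5] S   <
  [0,2] PP   <
    [0,1] "chased" : PP\N
    [1,2] "no" : PP\(PP\N)
  [2,5] S\PP   <
    [2,4] PP   >
      [2,3] "a" : PP/S
      [3,4] "liked" : S
    [4,5] "dog" : (S\PP)\PP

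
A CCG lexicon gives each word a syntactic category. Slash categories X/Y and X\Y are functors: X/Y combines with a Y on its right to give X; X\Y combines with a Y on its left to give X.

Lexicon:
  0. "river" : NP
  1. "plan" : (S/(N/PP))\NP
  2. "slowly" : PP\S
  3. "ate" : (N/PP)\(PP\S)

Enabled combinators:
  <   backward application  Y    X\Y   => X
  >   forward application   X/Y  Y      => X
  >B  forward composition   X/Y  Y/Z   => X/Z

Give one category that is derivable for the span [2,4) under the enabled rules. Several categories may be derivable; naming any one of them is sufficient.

[0,4] S   >
  [0,2] S/(N/PP)   <
    [0,1] "river" : NP
    [1,2] "plan" : (S/(N/PP))\NP
  [2,4] N/PP   <
    [2,3] "slowly" : PP\S
    [3,4] "ate" : (N/PP)\(PP\S)

N/PP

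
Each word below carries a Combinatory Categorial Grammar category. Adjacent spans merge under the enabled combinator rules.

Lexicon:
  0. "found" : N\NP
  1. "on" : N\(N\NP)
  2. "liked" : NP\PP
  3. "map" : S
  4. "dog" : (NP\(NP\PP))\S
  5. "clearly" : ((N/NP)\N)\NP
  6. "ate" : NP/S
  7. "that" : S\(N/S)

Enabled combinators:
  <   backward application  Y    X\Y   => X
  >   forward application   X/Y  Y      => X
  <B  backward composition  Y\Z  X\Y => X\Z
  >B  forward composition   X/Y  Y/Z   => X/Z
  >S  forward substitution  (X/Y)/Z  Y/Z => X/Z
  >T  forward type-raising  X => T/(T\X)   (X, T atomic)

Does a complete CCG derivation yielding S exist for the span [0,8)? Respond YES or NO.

YES

[0,8] S   <
  [0,7] N/S   >B
    [0,6] N/NP   <
      [0,2] N   <
        [0,1] "found" : N\NP
        [1,2] "on" : N\(N\NP)
      [2,6] (N/NP)\N   <
        [2,5] NP   <
          [2,3] "liked" : NP\PP
          [3,5] NP\(NP\PP)   <
            [3,4] "map" : S
            [4,5] "dog" : (NP\(NP\PP))\S
        [5,6] "clearly" : ((N/NP)\N)\NP
    [6,7] "ate" : NP/S
  [7,8] "that" : S\(N/S)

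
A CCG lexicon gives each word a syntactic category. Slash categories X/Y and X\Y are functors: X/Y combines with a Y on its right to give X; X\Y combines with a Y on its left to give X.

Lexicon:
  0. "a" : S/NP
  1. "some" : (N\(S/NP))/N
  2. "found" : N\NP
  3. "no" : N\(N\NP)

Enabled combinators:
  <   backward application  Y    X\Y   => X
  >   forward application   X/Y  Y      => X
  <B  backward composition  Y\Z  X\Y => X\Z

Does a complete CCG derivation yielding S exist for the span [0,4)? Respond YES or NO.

NO

S/NP (N\(S/NP))/N N\NP N\(N\NP)
CKY chart[0,4] = {N}; S ∉ chart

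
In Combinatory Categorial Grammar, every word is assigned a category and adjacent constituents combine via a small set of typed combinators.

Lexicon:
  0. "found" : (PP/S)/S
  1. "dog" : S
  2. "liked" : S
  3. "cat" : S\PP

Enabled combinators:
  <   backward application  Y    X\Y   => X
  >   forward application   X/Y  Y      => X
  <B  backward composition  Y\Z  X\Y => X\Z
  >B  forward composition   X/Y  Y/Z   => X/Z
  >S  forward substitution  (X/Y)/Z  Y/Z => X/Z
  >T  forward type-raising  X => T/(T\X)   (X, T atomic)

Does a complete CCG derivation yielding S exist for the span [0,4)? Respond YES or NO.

[0,4] S   <
  [0,3] PP   >
    [0,2] PP/S   >
      [0,1] "found" : (PP/S)/S
      [1,2] "dog" : S
    [2,3] "liked" : S
  [3,4] "cat" : S\PP

YES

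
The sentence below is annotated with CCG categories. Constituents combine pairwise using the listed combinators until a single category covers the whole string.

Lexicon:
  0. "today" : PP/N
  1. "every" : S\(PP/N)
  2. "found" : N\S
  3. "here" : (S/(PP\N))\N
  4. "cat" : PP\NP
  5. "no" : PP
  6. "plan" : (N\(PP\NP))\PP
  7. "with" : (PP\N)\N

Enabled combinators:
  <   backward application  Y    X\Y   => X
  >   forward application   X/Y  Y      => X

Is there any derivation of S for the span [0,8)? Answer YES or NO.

[0,8] S   >
  [0,4] S/(PP\N)   <
    [0,3] N   <
      [0,2] S   <
        [0,1] "today" : PP/N
        [1,2] "every" : S\(PP/N)
      [2,3] "found" : N\S
    [3,4] "here" : (S/(PP\N))\N
  [4,8] PP\N   <
    [4,7] N   <
      [4,5] "cat" : PP\NP
      [5,7] N\(PP\NP)   <
        [5,6] "no" : PP
        [6,7] "plan" : (N\(PP\NP))\PP
    [7,8] "with" : (PP\N)\N

YES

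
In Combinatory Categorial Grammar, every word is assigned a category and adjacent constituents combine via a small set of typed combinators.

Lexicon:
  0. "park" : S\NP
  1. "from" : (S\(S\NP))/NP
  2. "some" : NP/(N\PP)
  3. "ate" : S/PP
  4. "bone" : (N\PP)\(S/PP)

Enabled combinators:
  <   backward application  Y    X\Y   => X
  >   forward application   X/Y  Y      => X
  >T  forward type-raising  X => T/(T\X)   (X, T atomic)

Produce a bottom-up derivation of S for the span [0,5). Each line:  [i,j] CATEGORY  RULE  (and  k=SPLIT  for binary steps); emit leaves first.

[0,5] S   <
  [0,1] "park" : S\NP
  [1,5] S\(S\NP)   >
    [1,2] "from" : (S\(S\NP))/NP
    [2,5] NP   >
      [2,3] "some" : NP/(N\PP)
      [3,5] N\PP   <
        [3,4] "ate" : S/PP
        [4,5] "bone" : (N\PP)\(S/PP)

[0,1] S\NP  lex  "park"
[1,2] (S\(S\NP))/NP  lex  "from"
[2,3] NP/(N\PP)  lex  "some"
[3,4] S/PP  lex  "ate"
[4,5] (N\PP)\(S/PP)  lex  "bone"
[3,5] N\PP  <  k=4
[2,5] NP  >  k=3
[1,5] S\(S\NP)  >  k=2
[0,5] S  <  k=1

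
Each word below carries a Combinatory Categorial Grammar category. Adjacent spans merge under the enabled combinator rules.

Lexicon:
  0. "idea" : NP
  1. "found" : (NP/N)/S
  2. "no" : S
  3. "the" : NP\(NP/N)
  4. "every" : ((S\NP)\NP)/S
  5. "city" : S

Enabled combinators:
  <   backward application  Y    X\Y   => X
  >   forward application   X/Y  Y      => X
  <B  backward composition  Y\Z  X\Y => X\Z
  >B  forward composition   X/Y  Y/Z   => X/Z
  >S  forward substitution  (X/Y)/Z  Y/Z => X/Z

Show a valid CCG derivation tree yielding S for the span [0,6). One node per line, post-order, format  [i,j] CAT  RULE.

[0,1] NP  lex  "idea"
[1,2] (NP/N)/S  lex  "found"
[2,3] S  lex  "no"
[1,3] NP/N  >  k=2
[3,4] NP\(NP/N)  lex  "the"
[1,4] NP  <  k=3
[4,5] ((S\NP)\NP)/S  lex  "every"
[5,6] S  lex  "city"
[4,6] (S\NP)\NP  >  k=5
[1,6] S\NP  <  k=4
[0,6] S  <  k=1

[0,6] S   <
  [0,1] "idea" : NP
  [1,6] S\NP   <
    [1,4] NP   <
      [1,3] NP/N   >
        [1,2] "found" : (NP/N)/S
        [2,3] "no" : S
      [3,4] "the" : NP\(NP/N)
    [4,6] (S\NP)\NP   >
      [4,5] "every" : ((S\NP)\NP)/S
      [5,6] "city" : S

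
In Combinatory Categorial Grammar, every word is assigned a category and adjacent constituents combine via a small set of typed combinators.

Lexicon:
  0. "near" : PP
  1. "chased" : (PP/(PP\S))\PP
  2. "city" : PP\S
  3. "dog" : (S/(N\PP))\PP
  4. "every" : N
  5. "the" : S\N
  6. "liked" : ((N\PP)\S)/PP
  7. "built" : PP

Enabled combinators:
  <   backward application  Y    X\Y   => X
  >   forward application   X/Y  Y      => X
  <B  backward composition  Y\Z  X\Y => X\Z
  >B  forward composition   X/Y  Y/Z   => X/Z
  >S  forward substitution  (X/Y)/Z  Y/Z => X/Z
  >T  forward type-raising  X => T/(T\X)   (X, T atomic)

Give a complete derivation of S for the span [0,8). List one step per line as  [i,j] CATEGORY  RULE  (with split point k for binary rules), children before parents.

[0,1] PP  lex  "near"
[1,2] (PP/(PP\S))\PP  lex  "chased"
[0,2] PP/(PP\S)  <  k=1
[2,3] PP\S  lex  "city"
[0,3] PP  >  k=2
[3,4] (S/(N\PP))\PP  lex  "dog"
[0,4] S/(N\PP)  <  k=3
[4,5] N  lex  "every"
[5,6] S\N  lex  "the"
[4,6] S  <  k=5
[6,7] ((N\PP)\S)/PP  lex  "liked"
[7,8] PP  lex  "built"
[6,8] (N\PP)\S  >  k=7
[4,8] N\PP  <  k=6
[0,8] S  >  k=4

[0,8] S   >
  [0,4] S/(N\PP)   <
    [0,3] PP   >
      [0,2] PP/(PP\S)   <
        [0,1] "near" : PP
        [1,2] "chased" : (PP/(PP\S))\PP
      [2,3] "city" : PP\S
    [3,4] "dog" : (S/(N\PP))\PP
  [4,8] N\PP   <
    [4,6] S   <
      [4,5] "every" : N
      [5,6] "the" : S\N
    [6,8] (N\PP)\S   >
      [6,7] "liked" : ((N\PP)\S)/PP
      [7,8] "built" : PP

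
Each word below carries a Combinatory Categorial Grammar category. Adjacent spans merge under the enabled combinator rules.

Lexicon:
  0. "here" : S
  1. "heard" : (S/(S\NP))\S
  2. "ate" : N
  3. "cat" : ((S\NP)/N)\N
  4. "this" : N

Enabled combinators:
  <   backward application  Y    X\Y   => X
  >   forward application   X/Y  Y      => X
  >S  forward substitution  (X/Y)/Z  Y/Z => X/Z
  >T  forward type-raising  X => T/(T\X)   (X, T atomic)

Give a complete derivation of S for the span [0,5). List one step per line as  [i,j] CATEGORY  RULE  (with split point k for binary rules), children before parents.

[0,5] S   >
  [0,2] S/(S\NP)   <
    [0,1] "here" : S
    [1,2] "heard" : (S/(S\NP))\S
  [2,5] S\NP   >
    [2,4] (S\NP)/N   <
      [2,3] "ate" : N
      [3,4] "cat" : ((S\NP)/N)\N
    [4,5] "this" : N

[0,1] S  lex  "here"
[1,2] (S/(S\NP))\S  lex  "heard"
[0,2] S/(S\NP)  <  k=1
[2,3] N  lex  "ate"
[3,4] ((S\NP)/N)\N  lex  "cat"
[2,4] (S\NP)/N  <  k=3
[4,5] N  lex  "this"
[2,5] S\NP  >  k=4
[0,5] S  >  k=2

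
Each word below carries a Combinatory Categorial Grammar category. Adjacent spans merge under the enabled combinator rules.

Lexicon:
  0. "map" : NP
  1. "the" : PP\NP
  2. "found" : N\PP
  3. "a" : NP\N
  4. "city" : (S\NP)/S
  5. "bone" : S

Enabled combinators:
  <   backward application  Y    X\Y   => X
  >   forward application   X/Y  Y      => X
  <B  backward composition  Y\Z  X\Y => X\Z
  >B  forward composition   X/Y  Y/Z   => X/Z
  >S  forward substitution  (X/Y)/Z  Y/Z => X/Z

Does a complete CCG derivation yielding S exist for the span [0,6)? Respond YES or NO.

[0,6] S   <
  [0,3] N   <
    [0,1] "map" : NP
    [1,3] N\NP   <B
      [1,2] "the" : PP\NP
      [2,3] "found" : N\PP
  [3,6] S\N   <B
    [3,4] "a" : NP\N
    [4,6] S\NP   >
      [4,5] "city" : (S\NP)/S
      [5,6] "bone" : S

YES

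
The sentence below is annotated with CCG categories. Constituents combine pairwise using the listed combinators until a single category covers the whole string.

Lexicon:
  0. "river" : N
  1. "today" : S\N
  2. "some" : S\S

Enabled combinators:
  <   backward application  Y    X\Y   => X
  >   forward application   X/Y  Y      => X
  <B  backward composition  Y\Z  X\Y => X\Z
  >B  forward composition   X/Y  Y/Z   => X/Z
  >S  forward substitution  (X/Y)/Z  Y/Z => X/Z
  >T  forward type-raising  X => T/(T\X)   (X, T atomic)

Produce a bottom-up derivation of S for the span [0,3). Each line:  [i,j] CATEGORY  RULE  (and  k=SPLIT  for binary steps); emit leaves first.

[0,3] S   >
  [0,1] S/(S\N)   >T
    [0,1] "river" : N
  [1,3] S\N   <B
    [1,2] "today" : S\N
    [2,3] "some" : S\S

[0,1] N  lex  "river"
[0,1] S/(S\N)  >T
[1,2] S\N  lex  "today"
[2,3] S\S  lex  "some"
[1,3] S\N  <B  k=2
[0,3] S  >  k=1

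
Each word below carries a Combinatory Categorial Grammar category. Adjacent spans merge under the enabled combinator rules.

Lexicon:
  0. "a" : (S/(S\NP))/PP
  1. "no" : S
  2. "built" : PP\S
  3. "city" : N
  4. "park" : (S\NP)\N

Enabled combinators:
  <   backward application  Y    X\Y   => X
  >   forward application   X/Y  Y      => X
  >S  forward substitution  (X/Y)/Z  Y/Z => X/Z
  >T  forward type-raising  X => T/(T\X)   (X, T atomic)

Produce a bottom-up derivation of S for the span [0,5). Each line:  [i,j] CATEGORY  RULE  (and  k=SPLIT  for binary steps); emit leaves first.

[0,1] (S/(S\NP))/PP  lex  "a"
[1,2] S  lex  "no"
[1,2] PP/(PP\S)  >T
[2,3] PP\S  lex  "built"
[1,3] PP  >  k=2
[0,3] S/(S\NP)  >  k=1
[3,4] N  lex  "city"
[4,5] (S\NP)\N  lex  "park"
[3,5] S\NP  <  k=4
[0,5] S  >  k=3

[0,5] S   >
  [0,3] S/(S\NP)   >
    [0,1] "a" : (S/(S\NP))/PP
    [1,3] PP   >
      [1,2] PP/(PP\S)   >T
        [1,2] "no" : S
      [2,3] "built" : PP\S
  [3,5] S\NP   <
    [3,4] "city" : N
    [4,5] "park" : (S\NP)\N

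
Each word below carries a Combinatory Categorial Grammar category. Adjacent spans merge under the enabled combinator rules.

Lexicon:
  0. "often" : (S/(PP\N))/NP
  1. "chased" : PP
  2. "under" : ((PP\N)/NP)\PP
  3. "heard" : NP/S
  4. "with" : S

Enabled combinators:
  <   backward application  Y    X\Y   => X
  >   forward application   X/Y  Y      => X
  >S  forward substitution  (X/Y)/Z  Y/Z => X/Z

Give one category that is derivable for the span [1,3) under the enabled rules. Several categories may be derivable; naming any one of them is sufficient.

[0,5] S   >
  [0,3] S/NP   >S
    [0,1] "often" : (S/(PP\N))/NP
    [1,3] (PP\N)/NP   <
      [1,2] "chased" : PP
      [2,3] "under" : ((PP\N)/NP)\PP
  [3,5] NP   >
    [3,4] "heard" : NP/S
    [4,5] "with" : S

(PP\N)/NP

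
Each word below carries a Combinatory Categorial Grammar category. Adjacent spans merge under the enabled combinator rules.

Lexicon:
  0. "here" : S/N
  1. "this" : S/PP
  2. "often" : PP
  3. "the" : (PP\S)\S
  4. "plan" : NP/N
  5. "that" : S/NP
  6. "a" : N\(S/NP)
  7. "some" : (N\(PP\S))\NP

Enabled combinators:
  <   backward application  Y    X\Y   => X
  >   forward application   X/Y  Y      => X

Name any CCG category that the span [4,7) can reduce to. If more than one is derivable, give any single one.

[0,8] S   >
  [0,1] "here" : S/N
  [1,8] N   <
    [1,4] PP\S   <
      [1,3] S   >
        [1,2] "this" : S/PP
        [2,3] "often" : PP
      [3,4] "the" : (PP\S)\S
    [4,8] N\(PP\S)   <
      [4,7] NP   >
        [4,5] "plan" : NP/N
        [5,7] N   <
          [5,6] "that" : S/NP
          [6,7] "a" : N\(S/NP)
      [7,8] "some" : (N\(PP\S))\NP

NP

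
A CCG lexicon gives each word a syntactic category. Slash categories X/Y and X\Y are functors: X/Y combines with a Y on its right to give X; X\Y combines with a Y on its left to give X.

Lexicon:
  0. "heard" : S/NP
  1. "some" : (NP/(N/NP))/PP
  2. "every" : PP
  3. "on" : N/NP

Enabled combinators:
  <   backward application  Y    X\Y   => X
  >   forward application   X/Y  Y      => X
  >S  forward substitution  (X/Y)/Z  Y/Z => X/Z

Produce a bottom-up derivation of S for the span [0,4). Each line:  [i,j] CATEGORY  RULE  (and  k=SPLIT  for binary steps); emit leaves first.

[0,1] S/NP  lex  "heard"
[1,2] (NP/(N/NP))/PP  lex  "some"
[2,3] PP  lex  "every"
[1,3] NP/(N/NP)  >  k=2
[3,4] N/NP  lex  "on"
[1,4] NP  >  k=3
[0,4] S  >  k=1

[0,4] S   >
  [0,1] "heard" : S/NP
  [1,4] NP   >
    [1,3] NP/(N/NP)   >
      [1,2] "some" : (NP/(N/NP))/PP
      [2,3] "every" : PP
    [3,4] "on" : N/NP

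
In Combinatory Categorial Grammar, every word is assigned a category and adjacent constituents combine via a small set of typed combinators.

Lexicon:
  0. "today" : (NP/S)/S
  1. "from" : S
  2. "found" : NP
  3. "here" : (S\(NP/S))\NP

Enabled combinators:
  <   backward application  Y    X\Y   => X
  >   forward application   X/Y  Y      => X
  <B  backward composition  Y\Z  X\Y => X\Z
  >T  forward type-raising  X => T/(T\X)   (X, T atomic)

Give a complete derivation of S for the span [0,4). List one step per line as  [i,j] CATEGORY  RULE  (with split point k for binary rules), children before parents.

[0,1] (NP/S)/S  lex  "today"
[1,2] S  lex  "from"
[0,2] NP/S  >  k=1
[2,3] NP  lex  "found"
[3,4] (S\(NP/S))\NP  lex  "here"
[2,4] S\(NP/S)  <  k=3
[0,4] S  <  k=2

[0,4] S   <
  [0,2] NP/S   >
    [0,1] "today" : (NP/S)/S
    [1,2] "from" : S
  [2,4] S\(NP/S)   <
    [2,3] "found" : NP
    [3,4] "here" : (S\(NP/S))\NP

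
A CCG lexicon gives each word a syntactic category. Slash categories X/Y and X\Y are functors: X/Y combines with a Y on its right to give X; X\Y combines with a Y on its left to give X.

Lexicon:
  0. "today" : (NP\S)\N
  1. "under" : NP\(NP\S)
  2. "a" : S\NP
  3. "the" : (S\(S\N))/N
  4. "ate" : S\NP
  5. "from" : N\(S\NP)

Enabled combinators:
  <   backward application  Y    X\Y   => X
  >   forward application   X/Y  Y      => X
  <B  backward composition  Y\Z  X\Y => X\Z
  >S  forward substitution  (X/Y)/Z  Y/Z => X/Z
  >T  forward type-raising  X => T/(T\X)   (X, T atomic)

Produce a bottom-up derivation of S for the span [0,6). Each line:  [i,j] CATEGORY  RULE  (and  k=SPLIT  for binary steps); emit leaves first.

[0,6] S   <
  [0,3] S\N   <B
    [0,2] NP\N   <B
      [0,1] "today" : (NP\S)\N
      [1,2] "under" : NP\(NP\S)
    [2,3] "a" : S\NP
  [3,6] S\(S\N)   >
    [3,4] "the" : (S\(S\N))/N
    [4,6] N   <
      [4,5] "ate" : S\NP
      [5,6] "from" : N\(S\NP)

[0,1] (NP\S)\N  lex  "today"
[1,2] NP\(NP\S)  lex  "under"
[0,2] NP\N  <B  k=1
[2,3] S\NP  lex  "a"
[0,3] S\N  <B  k=2
[3,4] (S\(S\N))/N  lex  "the"
[4,5] S\NP  lex  "ate"
[5,6] N\(S\NP)  lex  "from"
[4,6] N  <  k=5
[3,6] S\(S\N)  >  k=4
[0,6] S  <  k=3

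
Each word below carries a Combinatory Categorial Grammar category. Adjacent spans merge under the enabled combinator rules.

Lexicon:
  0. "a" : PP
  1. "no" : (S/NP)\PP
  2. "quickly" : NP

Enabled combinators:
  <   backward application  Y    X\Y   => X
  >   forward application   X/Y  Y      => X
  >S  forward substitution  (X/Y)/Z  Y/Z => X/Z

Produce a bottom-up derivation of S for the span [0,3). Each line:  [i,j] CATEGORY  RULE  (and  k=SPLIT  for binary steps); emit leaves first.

[0,1] PP  lex  "a"
[1,2] (S/NP)\PP  lex  "no"
[0,2] S/NP  <  k=1
[2,3] NP  lex  "quickly"
[0,3] S  >  k=2

[0,3] S   >
  [0,2] S/NP   <
    [0,1] "a" : PP
    [1,2] "no" : (S/NP)\PP
  [2,3] "quickly" : NP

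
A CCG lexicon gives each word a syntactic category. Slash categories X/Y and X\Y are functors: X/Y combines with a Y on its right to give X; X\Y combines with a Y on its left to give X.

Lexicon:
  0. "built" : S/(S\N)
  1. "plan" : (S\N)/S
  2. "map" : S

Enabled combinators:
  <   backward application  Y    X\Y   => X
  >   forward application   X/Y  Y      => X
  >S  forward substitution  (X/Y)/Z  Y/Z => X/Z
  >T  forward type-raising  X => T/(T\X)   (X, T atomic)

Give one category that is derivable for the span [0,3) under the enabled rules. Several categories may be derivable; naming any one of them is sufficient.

S

[0,3] S   >
  [0,1] "built" : S/(S\N)
  [1,3] S\N   >
    [1,2] "plan" : (S\N)/S
    [2,3] "map" : S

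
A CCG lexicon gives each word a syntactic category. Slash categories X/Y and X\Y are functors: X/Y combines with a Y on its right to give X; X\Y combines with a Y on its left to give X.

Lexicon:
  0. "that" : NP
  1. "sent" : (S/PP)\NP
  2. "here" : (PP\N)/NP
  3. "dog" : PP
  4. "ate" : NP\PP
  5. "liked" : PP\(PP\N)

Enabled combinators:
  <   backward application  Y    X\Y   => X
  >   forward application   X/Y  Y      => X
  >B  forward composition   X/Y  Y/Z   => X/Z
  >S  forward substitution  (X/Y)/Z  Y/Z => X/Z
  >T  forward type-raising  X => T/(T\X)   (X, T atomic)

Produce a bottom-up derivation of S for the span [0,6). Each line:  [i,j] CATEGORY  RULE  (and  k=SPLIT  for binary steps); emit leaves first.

[0,1] NP  lex  "that"
[1,2] (S/PP)\NP  lex  "sent"
[0,2] S/PP  <  k=1
[2,3] (PP\N)/NP  lex  "here"
[3,4] PP  lex  "dog"
[3,4] NP/(NP\PP)  >T
[4,5] NP\PP  lex  "ate"
[3,5] NP  >  k=4
[2,5] PP\N  >  k=3
[5,6] PP\(PP\N)  lex  "liked"
[2,6] PP  <  k=5
[0,6] S  >  k=2

[0,6] S   >
  [0,2] S/PP   <
    [0,1] "that" : NP
    [1,2] "sent" : (S/PP)\NP
  [2,6] PP   <
    [2,5] PP\N   >
      [2,3] "here" : (PP\N)/NP
      [3,5] NP   >
        [3,4] NP/(NP\PP)   >T
          [3,4] "dog" : PP
        [4,5] "ate" : NP\PP
    [5,6] "liked" : PP\(PP\N)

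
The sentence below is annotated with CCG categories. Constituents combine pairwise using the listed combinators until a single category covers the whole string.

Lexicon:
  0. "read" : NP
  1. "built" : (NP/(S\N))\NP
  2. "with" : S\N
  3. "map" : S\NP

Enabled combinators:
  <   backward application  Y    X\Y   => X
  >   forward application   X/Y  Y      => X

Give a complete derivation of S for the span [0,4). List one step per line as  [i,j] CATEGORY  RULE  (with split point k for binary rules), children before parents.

[0,1] NP  lex  "read"
[1,2] (NP/(S\N))\NP  lex  "built"
[0,2] NP/(S\N)  <  k=1
[2,3] S\N  lex  "with"
[0,3] NP  >  k=2
[3,4] S\NP  lex  "map"
[0,4] S  <  k=3

[0,4] S   <
  [0,3] NP   >
    [0,2] NP/(S\N)   <
      [0,1] "read" : NP
      [1,2] "built" : (NP/(S\N))\NP
    [2,3] "with" : S\N
  [3,4] "map" : S\NP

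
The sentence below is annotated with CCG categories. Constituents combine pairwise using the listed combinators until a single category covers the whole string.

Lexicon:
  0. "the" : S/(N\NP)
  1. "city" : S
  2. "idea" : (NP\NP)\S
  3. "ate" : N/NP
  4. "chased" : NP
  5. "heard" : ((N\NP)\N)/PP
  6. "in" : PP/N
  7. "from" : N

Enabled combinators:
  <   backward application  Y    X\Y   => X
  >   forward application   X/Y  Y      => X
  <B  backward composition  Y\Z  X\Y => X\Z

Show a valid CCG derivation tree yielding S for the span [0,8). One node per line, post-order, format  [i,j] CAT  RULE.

[0,1] S/(N\NP)  lex  "the"
[1,2] S  lex  "city"
[2,3] (NP\NP)\S  lex  "idea"
[1,3] NP\NP  <  k=2
[3,4] N/NP  lex  "ate"
[4,5] NP  lex  "chased"
[3,5] N  >  k=4
[5,6] ((N\NP)\N)/PP  lex  "heard"
[6,7] PP/N  lex  "in"
[7,8] N  lex  "from"
[6,8] PP  >  k=7
[5,8] (N\NP)\N  >  k=6
[3,8] N\NP  <  k=5
[1,8] N\NP  <B  k=3
[0,8] S  >  k=1

[0,8] S   >
  [0,1] "the" : S/(N\NP)
  [1,8] N\NP   <B
    [1,3] NP\NP   <
      [1,2] "city" : S
      [2,3] "idea" : (NP\NP)\S
    [3,8] N\NP   <
      [3,5] N   >
        [3,4] "ate" : N/NP
        [4,5] "chased" : NP
      [5,8] (N\NP)\N   >
        [5,6] "heard" : ((N\NP)\N)/PP
        [6,8] PP   >
          [6,7] "in" : PP/N
          [7,8] "from" : N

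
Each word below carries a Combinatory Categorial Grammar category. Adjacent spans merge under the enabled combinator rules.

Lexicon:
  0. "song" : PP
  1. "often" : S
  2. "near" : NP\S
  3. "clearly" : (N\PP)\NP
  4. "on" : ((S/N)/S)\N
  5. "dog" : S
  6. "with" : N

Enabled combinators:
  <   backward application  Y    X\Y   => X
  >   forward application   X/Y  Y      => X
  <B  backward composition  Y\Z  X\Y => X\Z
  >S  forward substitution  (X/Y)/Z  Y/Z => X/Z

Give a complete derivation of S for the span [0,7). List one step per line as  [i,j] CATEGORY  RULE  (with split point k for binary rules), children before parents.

[0,1] PP  lex  "song"
[1,2] S  lex  "often"
[2,3] NP\S  lex  "near"
[1,3] NP  <  k=2
[3,4] (N\PP)\NP  lex  "clearly"
[1,4] N\PP  <  k=3
[0,4] N  <  k=1
[4,5] ((S/N)/S)\N  lex  "on"
[0,5] (S/N)/S  <  k=4
[5,6] S  lex  "dog"
[0,6] S/N  >  k=5
[6,7] N  lex  "with"
[0,7] S  >  k=6

[0,7] S   >
  [0,6] S/N   >
    [0,5] (S/N)/S   <
      [0,4] N   <
        [0,1] "song" : PP
        [1,4] N\PP   <
          [1,3] NP   <
            [1,2] "often" : S
            [2,3] "near" : NP\S
          [3,4] "clearly" : (N\PP)\NP
      [4,5] "on" : ((S/N)/S)\N
    [5,6] "dog" : S
  [6,7] "with" : N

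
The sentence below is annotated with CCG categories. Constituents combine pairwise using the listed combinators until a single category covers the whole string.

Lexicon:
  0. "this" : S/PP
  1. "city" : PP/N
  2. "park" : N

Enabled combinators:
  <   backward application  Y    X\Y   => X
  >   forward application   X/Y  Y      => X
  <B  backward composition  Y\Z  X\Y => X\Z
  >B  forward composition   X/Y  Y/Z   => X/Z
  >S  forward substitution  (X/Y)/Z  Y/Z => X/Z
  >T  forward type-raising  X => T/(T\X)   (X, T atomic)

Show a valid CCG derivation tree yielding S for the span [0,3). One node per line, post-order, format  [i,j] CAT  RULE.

[0,1] S/PP  lex  "this"
[1,2] PP/N  lex  "city"
[2,3] N  lex  "park"
[1,3] PP  >  k=2
[0,3] S  >  k=1

[0,3] S   >
  [0,1] "this" : S/PP
  [1,3] PP   >
    [1,2] "city" : PP/N
    [2,3] "park" : N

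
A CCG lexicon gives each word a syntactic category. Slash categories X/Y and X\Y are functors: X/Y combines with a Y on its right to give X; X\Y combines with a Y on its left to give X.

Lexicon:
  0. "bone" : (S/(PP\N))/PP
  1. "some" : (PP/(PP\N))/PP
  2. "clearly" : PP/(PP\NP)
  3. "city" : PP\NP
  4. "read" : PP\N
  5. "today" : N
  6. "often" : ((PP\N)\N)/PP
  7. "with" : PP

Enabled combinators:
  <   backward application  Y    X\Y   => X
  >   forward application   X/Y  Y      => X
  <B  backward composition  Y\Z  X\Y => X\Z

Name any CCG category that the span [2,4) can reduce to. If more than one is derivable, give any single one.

PP

[0,8] S   >
  [0,5] S/(PP\N)   >
    [0,1] "bone" : (S/(PP\N))/PP
    [1,5] PP   >
      [1,4] PP/(PP\N)   >
        [1,2] "some" : (PP/(PP\N))/PP
        [2,4] PP   >
          [2,3] "clearly" : PP/(PP\NP)
          [3,4] "city" : PP\NP
      [4,5] "read" : PP\N
  [5,8] PP\N   <
    [5,6] "today" : N
    [6,8] (PP\N)\N   >
      [6,7] "often" : ((PP\N)\N)/PP
      [7,8] "with" : PP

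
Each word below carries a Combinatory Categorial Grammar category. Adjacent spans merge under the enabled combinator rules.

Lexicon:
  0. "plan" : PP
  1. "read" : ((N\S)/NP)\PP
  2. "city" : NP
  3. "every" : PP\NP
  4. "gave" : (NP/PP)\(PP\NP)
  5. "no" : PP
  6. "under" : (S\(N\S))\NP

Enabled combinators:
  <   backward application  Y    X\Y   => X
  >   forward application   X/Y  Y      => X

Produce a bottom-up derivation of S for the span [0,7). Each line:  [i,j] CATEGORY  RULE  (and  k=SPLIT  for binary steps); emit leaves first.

[0,7] S   <
  [0,3] N\S   >
    [0,2] (N\S)/NP   <
      [0,1] "plan" : PP
      [1,2] "read" : ((N\S)/NP)\PP
    [2,3] "city" : NP
  [3,7] S\(N\S)   <
    [3,6] NP   >
      [3,5] NP/PP   <
        [3,4] "every" : PP\NP
        [4,5] "gave" : (NP/PP)\(PP\NP)
      [5,6] "no" : PP
    [6,7] "under" : (S\(N\S))\NP

[0,1] PP  lex  "plan"
[1,2] ((N\S)/NP)\PP  lex  "read"
[0,2] (N\S)/NP  <  k=1
[2,3] NP  lex  "city"
[0,3] N\S  >  k=2
[3,4] PP\NP  lex  "every"
[4,5] (NP/PP)\(PP\NP)  lex  "gave"
[3,5] NP/PP  <  k=4
[5,6] PP  lex  "no"
[3,6] NP  >  k=5
[6,7] (S\(N\S))\NP  lex  "under"
[3,7] S\(N\S)  <  k=6
[0,7] S  <  k=3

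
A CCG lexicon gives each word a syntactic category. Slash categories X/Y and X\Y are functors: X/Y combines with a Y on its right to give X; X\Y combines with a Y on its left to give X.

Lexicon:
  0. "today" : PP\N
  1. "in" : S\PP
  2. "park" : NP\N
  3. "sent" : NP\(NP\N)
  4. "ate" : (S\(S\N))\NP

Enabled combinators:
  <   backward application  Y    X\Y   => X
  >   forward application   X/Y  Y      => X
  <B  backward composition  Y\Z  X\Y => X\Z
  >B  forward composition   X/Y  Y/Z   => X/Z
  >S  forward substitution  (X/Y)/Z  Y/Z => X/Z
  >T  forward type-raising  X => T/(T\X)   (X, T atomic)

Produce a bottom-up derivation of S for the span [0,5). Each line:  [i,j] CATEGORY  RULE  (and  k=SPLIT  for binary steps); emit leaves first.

[0,1] PP\N  lex  "today"
[1,2] S\PP  lex  "in"
[0,2] S\N  <B  k=1
[2,3] NP\N  lex  "park"
[3,4] NP\(NP\N)  lex  "sent"
[2,4] NP  <  k=3
[4,5] (S\(S\N))\NP  lex  "ate"
[2,5] S\(S\N)  <  k=4
[0,5] S  <  k=2

[0,5] S   <
  [0,2] S\N   <B
    [0,1] "today" : PP\N
    [1,2] "in" : S\PP
  [2,5] S\(S\N)   <
    [2,4] NP   <
      [2,3] "park" : NP\N
      [3,4] "sent" : NP\(NP\N)
    [4,5] "ate" : (S\(S\N))\NP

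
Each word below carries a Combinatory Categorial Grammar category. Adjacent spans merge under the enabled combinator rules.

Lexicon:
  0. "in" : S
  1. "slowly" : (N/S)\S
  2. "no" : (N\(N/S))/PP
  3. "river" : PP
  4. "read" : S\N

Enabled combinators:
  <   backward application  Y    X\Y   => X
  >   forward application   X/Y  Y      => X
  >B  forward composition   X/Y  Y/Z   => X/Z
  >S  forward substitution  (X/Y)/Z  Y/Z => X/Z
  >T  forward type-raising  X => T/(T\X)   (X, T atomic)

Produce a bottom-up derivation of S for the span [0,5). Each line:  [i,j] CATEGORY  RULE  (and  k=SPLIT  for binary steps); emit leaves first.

[0,5] S   <
  [0,4] N   <
    [0,2] N/S   <
      [0,1] "in" : S
      [1,2] "slowly" : (N/S)\S
    [2,4] N\(N/S)   >
      [2,3] "no" : (N\(N/S))/PP
      [3,4] "river" : PP
  [4,5] "read" : S\N

[0,1] S  lex  "in"
[1,2] (N/S)\S  lex  "slowly"
[0,2] N/S  <  k=1
[2,3] (N\(N/S))/PP  lex  "no"
[3,4] PP  lex  "river"
[2,4] N\(N/S)  >  k=3
[0,4] N  <  k=2
[4,5] S\N  lex  "read"
[0,5] S  <  k=4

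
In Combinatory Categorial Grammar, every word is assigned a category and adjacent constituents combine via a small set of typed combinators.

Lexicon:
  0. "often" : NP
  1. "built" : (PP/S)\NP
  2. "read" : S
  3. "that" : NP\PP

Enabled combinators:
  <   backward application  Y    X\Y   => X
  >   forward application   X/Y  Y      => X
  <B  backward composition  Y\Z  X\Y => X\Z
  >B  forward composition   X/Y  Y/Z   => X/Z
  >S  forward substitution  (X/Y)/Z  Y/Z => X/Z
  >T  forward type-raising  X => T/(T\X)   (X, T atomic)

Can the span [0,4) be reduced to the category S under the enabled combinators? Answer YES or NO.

NO

NP (PP/S)\NP S NP\PP
CKY chart[0,4] = {N/(N\NP), NP, NP/(NP\NP), PP/(PP\NP), S/(S\NP)}; S ∉ chart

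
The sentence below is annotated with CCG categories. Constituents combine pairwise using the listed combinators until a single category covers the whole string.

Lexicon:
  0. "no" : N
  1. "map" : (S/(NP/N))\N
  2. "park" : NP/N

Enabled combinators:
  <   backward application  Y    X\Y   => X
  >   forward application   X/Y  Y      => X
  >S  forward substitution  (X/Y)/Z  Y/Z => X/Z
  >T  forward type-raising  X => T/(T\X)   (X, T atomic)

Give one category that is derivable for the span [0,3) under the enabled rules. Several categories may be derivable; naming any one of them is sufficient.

S

[0,3] S   >
  [0,2] S/(NP/N)   <
    [0,1] "no" : N
    [1,2] "map" : (S/(NP/N))\N
  [2,3] "park" : NP/N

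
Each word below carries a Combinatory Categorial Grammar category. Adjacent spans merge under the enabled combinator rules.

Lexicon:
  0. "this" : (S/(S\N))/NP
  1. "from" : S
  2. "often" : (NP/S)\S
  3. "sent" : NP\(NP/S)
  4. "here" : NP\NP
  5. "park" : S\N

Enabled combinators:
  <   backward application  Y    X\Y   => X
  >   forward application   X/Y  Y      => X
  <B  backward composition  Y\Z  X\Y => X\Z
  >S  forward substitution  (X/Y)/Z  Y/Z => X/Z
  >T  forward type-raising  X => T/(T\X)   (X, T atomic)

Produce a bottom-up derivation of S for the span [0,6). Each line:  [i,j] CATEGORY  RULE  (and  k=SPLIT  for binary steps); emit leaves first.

[0,1] (S/(S\N))/NP  lex  "this"
[1,2] S  lex  "from"
[2,3] (NP/S)\S  lex  "often"
[3,4] NP\(NP/S)  lex  "sent"
[2,4] NP\S  <B  k=3
[4,5] NP\NP  lex  "here"
[2,5] NP\S  <B  k=4
[1,5] NP  <  k=2
[0,5] S/(S\N)  >  k=1
[5,6] S\N  lex  "park"
[0,6] S  >  k=5

[0,6] S   >
  [0,5] S/(S\N)   >
    [0,1] "this" : (S/(S\N))/NP
    [1,5] NP   <
      [1,2] "from" : S
      [2,5] NP\S   <B
        [2,4] NP\S   <B
          [2,3] "often" : (NP/S)\S
          [3,4] "sent" : NP\(NP/S)
        [4,5] "here" : NP\NP
  [5,6] "park" : S\N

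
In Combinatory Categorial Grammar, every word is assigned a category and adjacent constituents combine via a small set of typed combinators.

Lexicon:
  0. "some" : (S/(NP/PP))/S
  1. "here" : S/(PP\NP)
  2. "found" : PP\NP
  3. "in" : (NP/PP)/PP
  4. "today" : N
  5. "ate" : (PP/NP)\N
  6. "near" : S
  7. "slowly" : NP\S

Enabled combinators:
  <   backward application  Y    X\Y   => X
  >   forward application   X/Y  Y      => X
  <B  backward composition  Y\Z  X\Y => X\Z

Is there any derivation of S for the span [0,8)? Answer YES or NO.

YES

[0,8] S   >
  [0,3] S/(NP/PP)   >
    [0,1] "some" : (S/(NP/PP))/S
    [1,3] S   >
      [1,2] "here" : S/(PP\NP)
      [2,3] "found" : PP\NP
  [3,8] NP/PP   >
    [3,4] "in" : (NP/PP)/PP
    [4,8] PP   >
      [4,6] PP/NP   <
        [4,5] "today" : N
        [5,6] "ate" : (PP/NP)\N
      [6,8] NP   <
        [6,7] "near" : S
        [7,8] "slowly" : NP\S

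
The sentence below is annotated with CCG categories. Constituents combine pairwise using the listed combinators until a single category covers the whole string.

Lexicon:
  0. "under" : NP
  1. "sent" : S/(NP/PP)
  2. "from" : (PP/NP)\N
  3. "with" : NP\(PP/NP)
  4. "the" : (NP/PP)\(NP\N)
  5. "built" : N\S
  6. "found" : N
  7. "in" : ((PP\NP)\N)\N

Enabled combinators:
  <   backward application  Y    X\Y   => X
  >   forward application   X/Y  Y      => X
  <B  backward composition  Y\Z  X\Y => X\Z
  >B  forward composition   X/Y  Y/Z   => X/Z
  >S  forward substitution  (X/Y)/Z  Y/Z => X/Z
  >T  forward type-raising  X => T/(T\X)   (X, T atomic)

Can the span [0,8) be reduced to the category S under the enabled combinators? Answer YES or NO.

NP S/(NP/PP) (PP/NP)\N NP\(PP/NP) (NP/PP)\(NP\N) N\S N ((PP\NP)\N)\N
CKY chart[0,8] = {N/(N\PP), NP/(NP\PP), PP, PP/(PP\PP), S/(S\PP)}; S ∉ chart

NO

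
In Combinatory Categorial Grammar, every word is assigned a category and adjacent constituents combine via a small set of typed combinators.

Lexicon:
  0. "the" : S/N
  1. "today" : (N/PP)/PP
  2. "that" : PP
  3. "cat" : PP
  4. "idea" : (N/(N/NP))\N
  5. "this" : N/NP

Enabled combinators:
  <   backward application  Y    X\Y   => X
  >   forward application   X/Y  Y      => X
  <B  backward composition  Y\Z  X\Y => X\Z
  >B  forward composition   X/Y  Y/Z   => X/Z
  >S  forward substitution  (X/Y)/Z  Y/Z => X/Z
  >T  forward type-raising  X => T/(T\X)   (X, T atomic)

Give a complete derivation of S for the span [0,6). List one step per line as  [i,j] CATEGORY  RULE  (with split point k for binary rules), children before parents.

[0,1] S/N  lex  "the"
[1,2] (N/PP)/PP  lex  "today"
[2,3] PP  lex  "that"
[1,3] N/PP  >  k=2
[3,4] PP  lex  "cat"
[1,4] N  >  k=3
[4,5] (N/(N/NP))\N  lex  "idea"
[1,5] N/(N/NP)  <  k=4
[5,6] N/NP  lex  "this"
[1,6] N  >  k=5
[0,6] S  >  k=1

[0,6] S   >
  [0,1] "the" : S/N
  [1,6] N   >
    [1,5] N/(N/NP)   <
      [1,4] N   >
        [1,3] N/PP   >
          [1,2] "today" : (N/PP)/PP
          [2,3] "that" : PP
        [3,4] "cat" : PP
      [4,5] "idea" : (N/(N/NP))\N
    [5,6] "this" : N/NP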